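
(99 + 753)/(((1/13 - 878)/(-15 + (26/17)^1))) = 2536404/194021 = 13.07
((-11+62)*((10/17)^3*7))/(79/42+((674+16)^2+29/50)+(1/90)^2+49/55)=13097700000/85817295922937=0.00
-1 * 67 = -67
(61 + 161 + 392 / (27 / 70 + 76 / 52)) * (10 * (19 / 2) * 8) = 329997.33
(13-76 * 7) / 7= -519 / 7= -74.14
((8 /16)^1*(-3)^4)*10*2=810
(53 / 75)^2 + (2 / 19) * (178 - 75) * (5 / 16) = 3323843 / 855000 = 3.89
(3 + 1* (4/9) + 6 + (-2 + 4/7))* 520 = 262600/63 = 4168.25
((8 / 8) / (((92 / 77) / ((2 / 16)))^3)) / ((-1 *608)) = -456533 / 242402459648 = -0.00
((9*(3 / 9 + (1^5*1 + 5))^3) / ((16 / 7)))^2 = 2305248169 / 2304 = 1000541.74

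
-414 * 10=-4140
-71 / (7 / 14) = -142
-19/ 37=-0.51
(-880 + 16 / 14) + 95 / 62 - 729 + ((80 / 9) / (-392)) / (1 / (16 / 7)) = -307450865 / 191394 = -1606.38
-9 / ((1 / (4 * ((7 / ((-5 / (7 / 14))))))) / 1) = 126 / 5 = 25.20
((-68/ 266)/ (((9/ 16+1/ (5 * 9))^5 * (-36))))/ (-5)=-36548444160000/ 1758984935931433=-0.02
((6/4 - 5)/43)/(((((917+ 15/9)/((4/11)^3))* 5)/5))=-168/39433537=-0.00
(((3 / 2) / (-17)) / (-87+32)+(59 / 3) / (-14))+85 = 83.60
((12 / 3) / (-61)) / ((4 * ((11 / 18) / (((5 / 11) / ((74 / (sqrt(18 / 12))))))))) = -45 * sqrt(6) / 546194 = -0.00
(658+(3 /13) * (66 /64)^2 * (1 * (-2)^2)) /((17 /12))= 6579273 /14144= 465.16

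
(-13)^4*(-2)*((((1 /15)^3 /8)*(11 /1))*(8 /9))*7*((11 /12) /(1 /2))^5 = -354182876047 /118098000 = -2999.06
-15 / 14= -1.07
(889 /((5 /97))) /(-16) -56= -90713 /80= -1133.91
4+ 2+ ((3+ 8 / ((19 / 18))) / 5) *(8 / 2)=14.46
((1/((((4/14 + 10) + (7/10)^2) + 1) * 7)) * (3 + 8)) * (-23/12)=-6325/24729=-0.26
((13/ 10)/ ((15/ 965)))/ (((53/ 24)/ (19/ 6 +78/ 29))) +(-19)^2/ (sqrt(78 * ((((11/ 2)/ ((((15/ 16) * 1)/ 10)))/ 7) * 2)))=361 * sqrt(1001)/ 1144 +5113342/ 23055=231.77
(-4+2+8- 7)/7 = -1/7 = -0.14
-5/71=-0.07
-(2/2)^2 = -1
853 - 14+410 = 1249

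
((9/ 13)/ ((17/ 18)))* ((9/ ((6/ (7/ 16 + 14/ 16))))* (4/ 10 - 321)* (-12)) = 24540327/ 4420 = 5552.11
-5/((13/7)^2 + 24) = -0.18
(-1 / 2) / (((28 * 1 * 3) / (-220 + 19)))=67 / 56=1.20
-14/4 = -7/2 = -3.50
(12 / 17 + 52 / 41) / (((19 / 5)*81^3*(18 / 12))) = 13760 / 21113619489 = 0.00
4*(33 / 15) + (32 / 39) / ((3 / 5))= 5948 / 585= 10.17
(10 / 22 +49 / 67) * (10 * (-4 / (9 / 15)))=-174800 / 2211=-79.06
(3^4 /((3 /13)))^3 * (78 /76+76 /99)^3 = 18235266113462931 /73034632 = 249679715.14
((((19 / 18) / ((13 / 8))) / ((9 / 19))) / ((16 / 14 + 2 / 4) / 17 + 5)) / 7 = 49096 / 1277289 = 0.04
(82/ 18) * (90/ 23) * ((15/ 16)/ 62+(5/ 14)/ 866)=9574525/ 34577648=0.28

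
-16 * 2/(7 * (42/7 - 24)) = 16/63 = 0.25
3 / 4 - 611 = -2441 / 4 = -610.25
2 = 2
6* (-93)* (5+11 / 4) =-8649 / 2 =-4324.50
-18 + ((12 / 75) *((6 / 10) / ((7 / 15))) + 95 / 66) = -16.35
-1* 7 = -7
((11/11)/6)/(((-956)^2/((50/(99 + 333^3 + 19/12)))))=25/101244379435084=0.00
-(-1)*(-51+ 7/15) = -758/15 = -50.53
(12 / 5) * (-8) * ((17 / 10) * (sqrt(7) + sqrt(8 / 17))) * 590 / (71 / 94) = -9051072 * sqrt(7) / 355 - 1064832 * sqrt(34) / 355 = -84946.11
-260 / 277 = -0.94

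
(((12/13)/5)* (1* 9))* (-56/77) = -864/715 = -1.21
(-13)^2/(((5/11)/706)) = 1312454/5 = 262490.80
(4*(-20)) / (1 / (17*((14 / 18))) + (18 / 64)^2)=-1949696 / 3771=-517.02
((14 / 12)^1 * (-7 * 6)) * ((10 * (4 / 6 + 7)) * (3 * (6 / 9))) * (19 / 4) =-107065 / 3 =-35688.33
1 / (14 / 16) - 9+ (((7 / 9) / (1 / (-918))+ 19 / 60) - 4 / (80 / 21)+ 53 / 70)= -4331 / 6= -721.83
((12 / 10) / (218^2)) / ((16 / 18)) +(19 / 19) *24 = 24.00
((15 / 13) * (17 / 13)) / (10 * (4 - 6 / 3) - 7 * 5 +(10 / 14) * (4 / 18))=-189 / 1859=-0.10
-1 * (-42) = 42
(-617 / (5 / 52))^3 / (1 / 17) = -561454341467968 / 125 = -4491634731743.74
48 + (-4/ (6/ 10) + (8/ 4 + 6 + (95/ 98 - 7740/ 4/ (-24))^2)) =3091862947/ 460992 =6706.98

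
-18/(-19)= 18/19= 0.95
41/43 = 0.95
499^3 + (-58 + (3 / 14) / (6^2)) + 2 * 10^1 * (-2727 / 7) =20872933129 / 168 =124243649.58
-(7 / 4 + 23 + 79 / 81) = -8335 / 324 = -25.73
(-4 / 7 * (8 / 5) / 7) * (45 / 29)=-288 / 1421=-0.20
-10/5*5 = -10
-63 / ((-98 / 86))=387 / 7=55.29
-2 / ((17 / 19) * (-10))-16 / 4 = -321 / 85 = -3.78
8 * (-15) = -120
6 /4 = 3 /2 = 1.50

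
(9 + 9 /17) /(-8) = -81 /68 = -1.19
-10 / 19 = -0.53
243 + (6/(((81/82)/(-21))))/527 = 1151401/4743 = 242.76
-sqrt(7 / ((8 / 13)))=-sqrt(182) / 4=-3.37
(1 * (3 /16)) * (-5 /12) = -5 /64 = -0.08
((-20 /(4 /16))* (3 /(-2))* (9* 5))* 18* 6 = 583200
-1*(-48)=48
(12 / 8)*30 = 45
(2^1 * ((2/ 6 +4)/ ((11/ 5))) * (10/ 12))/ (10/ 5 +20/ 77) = 2275/ 1566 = 1.45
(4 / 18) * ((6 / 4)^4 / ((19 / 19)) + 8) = 2.90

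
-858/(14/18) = -7722/7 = -1103.14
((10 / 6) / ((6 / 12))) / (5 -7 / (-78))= 260 / 397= 0.65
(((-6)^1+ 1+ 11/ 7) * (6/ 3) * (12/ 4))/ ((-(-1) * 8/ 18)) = -324/ 7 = -46.29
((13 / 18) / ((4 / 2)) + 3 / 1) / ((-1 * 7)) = -121 / 252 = -0.48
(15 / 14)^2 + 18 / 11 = 2.78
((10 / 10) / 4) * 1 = 1 / 4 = 0.25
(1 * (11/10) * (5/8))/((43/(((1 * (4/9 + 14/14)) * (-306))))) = -7.07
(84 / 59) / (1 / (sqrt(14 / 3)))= 28*sqrt(42) / 59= 3.08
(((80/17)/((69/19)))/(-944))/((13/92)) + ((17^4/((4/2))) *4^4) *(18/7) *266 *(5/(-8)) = -178775217167420/39117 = -4570269120.01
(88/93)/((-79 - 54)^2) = 88/1645077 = 0.00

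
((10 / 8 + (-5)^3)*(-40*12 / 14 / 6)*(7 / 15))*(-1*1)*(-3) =990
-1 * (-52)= 52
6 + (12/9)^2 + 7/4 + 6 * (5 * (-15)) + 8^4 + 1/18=3655.58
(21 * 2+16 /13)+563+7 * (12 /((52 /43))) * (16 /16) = 8784 /13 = 675.69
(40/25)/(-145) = -8/725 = -0.01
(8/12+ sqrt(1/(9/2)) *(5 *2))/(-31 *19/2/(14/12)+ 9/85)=-2975 *sqrt(2)/225198-595/225198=-0.02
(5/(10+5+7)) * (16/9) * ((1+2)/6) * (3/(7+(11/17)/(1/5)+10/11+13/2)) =680/19797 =0.03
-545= -545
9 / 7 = 1.29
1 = 1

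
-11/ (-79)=11/ 79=0.14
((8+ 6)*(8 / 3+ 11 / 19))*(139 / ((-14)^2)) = 25715 / 798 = 32.22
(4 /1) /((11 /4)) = 16 /11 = 1.45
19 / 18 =1.06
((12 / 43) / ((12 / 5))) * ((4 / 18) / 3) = 10 / 1161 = 0.01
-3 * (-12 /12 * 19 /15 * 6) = 114 /5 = 22.80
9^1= 9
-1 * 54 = -54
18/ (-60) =-3/ 10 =-0.30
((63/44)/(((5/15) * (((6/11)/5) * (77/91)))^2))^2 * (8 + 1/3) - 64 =590407439411/30976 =19060157.52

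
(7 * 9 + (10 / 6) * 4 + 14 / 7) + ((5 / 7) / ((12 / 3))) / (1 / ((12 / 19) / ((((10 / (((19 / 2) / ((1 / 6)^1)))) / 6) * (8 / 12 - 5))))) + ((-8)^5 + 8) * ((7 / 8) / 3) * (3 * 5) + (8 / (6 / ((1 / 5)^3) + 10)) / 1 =-143254.21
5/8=0.62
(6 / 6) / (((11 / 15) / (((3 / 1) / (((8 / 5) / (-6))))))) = -675 / 44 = -15.34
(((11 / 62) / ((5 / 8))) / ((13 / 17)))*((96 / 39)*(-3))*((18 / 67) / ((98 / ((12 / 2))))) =-3877632 / 85998185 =-0.05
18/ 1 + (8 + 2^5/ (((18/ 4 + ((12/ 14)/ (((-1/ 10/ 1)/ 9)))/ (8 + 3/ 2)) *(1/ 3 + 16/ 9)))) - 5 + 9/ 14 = 26149/ 1498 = 17.46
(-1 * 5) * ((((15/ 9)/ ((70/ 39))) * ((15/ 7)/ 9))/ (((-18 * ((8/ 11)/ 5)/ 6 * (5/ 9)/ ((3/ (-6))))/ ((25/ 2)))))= -89375/ 3136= -28.50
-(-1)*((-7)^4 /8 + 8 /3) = 7267 /24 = 302.79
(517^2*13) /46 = 3474757 /46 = 75538.20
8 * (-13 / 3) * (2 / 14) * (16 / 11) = -1664 / 231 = -7.20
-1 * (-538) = 538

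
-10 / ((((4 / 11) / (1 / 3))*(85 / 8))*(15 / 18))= -88 / 85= -1.04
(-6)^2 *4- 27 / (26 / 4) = 1818 / 13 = 139.85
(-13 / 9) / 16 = -13 / 144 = -0.09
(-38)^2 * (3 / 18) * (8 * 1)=5776 / 3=1925.33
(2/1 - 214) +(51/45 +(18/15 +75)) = -404/3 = -134.67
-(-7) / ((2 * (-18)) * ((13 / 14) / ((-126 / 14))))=49 / 26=1.88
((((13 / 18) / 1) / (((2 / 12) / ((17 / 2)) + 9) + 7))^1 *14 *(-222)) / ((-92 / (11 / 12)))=629629 / 450984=1.40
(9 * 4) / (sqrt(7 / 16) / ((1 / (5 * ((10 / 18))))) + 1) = -46656 / 3079 + 32400 * sqrt(7) / 3079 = 12.69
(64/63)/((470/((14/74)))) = 32/78255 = 0.00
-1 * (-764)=764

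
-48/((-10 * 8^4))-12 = -30717/2560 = -12.00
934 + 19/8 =7491/8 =936.38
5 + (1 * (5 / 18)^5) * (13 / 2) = 18936305 / 3779136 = 5.01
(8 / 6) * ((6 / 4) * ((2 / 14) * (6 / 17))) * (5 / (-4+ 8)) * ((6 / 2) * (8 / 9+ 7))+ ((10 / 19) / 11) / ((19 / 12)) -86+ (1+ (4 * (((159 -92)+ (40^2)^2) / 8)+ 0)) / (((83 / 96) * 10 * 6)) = 4822757863489 / 196107835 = 24592.38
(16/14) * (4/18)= 16/63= 0.25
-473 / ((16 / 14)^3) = -162239 / 512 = -316.87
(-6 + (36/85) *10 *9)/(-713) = -546/12121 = -0.05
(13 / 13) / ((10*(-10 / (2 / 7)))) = -1 / 350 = -0.00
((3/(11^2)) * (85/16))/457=0.00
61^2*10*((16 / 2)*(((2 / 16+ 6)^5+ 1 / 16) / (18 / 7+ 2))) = 36788430774795 / 65536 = 561346905.13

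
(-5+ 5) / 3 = 0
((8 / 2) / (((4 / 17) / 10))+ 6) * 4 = 704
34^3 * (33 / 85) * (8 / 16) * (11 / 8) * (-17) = -178341.90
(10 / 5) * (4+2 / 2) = 10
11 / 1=11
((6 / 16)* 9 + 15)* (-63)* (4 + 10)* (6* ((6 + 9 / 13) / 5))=-16919847 / 130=-130152.67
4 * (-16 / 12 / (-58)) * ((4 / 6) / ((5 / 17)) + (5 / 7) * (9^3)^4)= 169457721890504 / 9135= 18550380064.64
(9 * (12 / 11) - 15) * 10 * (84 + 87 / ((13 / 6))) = -919980 / 143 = -6433.43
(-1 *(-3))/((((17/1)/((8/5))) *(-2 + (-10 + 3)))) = -8/255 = -0.03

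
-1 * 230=-230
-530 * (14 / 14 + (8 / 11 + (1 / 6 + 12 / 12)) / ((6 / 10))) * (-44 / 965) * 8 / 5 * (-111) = -51644896 / 2895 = -17839.34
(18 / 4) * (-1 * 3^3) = -243 / 2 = -121.50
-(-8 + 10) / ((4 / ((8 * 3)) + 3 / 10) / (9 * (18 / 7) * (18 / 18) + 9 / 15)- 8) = 4986 / 19895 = 0.25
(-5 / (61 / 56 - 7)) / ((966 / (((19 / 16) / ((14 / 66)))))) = 1045 / 213164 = 0.00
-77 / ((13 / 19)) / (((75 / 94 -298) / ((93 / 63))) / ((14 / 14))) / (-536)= -304513 / 291997524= -0.00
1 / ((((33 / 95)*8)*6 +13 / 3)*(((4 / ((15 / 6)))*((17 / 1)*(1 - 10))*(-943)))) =475 / 2303462328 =0.00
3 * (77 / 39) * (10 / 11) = 70 / 13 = 5.38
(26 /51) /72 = 13 /1836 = 0.01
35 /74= 0.47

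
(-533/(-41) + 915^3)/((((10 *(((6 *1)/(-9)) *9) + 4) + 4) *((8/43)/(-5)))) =20587886365/52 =395920891.63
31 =31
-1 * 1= -1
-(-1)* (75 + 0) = 75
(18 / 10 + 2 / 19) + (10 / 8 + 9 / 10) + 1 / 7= 4.20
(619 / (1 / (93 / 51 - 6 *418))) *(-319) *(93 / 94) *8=3129571236660 / 799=3916860120.98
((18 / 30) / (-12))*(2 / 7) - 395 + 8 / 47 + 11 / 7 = -393.27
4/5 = 0.80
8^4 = 4096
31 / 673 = 0.05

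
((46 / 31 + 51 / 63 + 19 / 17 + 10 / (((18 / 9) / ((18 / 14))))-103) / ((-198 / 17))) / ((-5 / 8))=-4124024 / 322245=-12.80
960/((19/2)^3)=7680/6859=1.12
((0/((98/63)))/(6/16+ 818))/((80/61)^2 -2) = 0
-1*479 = -479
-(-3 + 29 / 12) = 7 / 12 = 0.58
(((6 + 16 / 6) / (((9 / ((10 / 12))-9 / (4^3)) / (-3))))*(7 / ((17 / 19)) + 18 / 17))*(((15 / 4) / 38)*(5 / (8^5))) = -245375 / 752130048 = -0.00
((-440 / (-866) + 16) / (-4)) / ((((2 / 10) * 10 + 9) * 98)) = -1787 / 466774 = -0.00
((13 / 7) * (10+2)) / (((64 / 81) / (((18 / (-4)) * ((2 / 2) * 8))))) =-1015.39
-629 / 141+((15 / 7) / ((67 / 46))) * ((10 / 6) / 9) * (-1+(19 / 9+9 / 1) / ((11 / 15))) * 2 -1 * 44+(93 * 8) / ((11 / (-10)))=-4694778163 / 6546771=-717.11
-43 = -43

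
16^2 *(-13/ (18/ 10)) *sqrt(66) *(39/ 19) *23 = -4975360 *sqrt(66)/ 57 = -709123.08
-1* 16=-16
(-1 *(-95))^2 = 9025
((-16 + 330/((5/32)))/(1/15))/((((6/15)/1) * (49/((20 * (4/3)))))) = 2096000/49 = 42775.51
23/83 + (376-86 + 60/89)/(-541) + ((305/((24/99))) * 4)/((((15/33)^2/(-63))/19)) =-1165168308249157/39963670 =-29155688.36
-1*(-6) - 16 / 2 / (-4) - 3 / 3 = 7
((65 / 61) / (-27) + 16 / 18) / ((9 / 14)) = 19586 / 14823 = 1.32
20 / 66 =10 / 33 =0.30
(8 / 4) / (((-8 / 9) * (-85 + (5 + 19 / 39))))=351 / 12404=0.03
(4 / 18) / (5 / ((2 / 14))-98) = -2 / 567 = -0.00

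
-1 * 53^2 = -2809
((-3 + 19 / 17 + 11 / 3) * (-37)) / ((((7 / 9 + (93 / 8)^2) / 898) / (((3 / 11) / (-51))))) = 2.33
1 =1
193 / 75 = 2.57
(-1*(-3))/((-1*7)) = -3/7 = -0.43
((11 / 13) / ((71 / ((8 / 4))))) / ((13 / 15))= 330 / 11999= 0.03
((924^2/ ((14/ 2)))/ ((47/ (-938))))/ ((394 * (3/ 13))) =-247879632/ 9259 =-26771.75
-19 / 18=-1.06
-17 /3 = -5.67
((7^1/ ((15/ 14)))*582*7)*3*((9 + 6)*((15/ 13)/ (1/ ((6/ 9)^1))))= 921350.77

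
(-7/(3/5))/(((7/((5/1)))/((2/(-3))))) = 50/9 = 5.56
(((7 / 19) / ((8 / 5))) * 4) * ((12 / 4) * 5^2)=2625 / 38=69.08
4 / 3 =1.33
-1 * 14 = -14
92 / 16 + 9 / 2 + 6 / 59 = 2443 / 236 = 10.35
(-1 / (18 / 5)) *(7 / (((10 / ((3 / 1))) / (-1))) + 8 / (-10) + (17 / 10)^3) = -671 / 1200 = -0.56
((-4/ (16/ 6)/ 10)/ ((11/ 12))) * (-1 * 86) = 774/ 55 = 14.07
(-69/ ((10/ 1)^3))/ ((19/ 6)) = -207/ 9500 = -0.02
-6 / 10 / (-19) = 3 / 95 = 0.03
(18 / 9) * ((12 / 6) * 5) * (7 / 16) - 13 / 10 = 149 / 20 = 7.45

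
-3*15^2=-675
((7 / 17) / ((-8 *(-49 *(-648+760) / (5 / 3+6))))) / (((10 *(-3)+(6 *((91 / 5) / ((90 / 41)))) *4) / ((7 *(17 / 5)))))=115 / 11355904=0.00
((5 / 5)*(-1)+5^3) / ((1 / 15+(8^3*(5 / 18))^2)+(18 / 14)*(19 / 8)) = 2812320 / 458822767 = 0.01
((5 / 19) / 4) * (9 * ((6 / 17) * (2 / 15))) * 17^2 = 153 / 19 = 8.05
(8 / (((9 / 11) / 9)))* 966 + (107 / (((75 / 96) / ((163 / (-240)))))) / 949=30252187118 / 355875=85007.90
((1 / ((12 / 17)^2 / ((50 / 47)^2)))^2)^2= 1064416113433837890625 / 39993818057680363776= 26.61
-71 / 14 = -5.07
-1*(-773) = 773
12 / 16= 3 / 4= 0.75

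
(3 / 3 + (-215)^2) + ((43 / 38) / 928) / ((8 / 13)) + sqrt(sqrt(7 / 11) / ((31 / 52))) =2*11^(3 / 4)*sqrt(403)*7^(1 / 4) / 341 + 13040909871 / 282112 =46227.16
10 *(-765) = -7650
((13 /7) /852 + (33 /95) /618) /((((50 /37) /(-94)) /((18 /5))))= -834756519 /1215786250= -0.69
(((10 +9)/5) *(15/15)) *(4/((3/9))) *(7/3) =532/5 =106.40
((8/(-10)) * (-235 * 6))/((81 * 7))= 376/189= 1.99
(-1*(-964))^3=895841344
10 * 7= 70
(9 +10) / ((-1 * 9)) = -19 / 9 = -2.11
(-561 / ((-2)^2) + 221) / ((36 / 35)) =11305 / 144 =78.51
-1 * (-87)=87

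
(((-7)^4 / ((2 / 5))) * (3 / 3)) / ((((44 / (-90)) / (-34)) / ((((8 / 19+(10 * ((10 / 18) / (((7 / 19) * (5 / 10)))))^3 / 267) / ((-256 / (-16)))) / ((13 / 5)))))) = 243308702291375 / 235042236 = 1035170.13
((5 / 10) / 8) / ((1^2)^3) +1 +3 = 65 / 16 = 4.06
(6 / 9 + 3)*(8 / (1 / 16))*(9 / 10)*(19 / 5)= 1605.12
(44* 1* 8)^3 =43614208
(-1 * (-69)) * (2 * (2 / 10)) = 138 / 5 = 27.60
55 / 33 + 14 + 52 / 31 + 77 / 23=44260 / 2139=20.69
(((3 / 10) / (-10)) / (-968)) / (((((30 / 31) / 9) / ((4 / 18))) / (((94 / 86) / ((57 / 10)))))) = 1457 / 118628400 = 0.00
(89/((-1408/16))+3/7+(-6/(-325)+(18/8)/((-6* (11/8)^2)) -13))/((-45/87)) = 292978967/11011000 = 26.61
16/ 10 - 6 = -22/ 5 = -4.40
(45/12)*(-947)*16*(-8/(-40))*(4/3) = -15152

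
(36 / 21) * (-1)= -12 / 7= -1.71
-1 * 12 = -12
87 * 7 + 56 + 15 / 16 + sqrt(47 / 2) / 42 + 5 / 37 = sqrt(94) / 84 + 394315 / 592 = 666.19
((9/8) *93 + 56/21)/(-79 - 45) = -2575/2976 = -0.87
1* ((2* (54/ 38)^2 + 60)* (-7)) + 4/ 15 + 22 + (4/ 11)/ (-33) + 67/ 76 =-1114217329/ 2620860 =-425.13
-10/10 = -1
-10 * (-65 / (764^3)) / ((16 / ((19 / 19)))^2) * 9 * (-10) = -14625 / 28540399616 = -0.00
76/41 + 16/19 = 2100/779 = 2.70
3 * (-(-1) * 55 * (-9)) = -1485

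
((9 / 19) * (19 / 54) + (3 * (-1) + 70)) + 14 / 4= 212 / 3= 70.67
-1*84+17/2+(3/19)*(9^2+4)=-2359/38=-62.08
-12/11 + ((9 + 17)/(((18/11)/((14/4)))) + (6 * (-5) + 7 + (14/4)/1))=3467/99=35.02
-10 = -10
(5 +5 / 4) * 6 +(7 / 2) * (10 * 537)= 37665 / 2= 18832.50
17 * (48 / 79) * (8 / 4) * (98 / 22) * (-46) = -3678528 / 869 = -4233.06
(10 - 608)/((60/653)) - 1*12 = -195607/30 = -6520.23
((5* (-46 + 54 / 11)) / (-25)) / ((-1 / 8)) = -3616 / 55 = -65.75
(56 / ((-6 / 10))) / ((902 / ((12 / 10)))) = -56 / 451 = -0.12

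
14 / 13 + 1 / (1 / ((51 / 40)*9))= 6527 / 520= 12.55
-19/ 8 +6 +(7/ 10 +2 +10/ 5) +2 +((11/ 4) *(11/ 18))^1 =2161/ 180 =12.01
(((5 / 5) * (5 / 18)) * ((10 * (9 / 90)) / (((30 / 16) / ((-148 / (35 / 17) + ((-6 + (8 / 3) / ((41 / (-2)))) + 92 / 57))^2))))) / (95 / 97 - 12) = -1683640877780368 / 21456183434175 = -78.47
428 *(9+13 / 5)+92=25284 / 5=5056.80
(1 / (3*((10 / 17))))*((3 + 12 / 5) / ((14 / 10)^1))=153 / 70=2.19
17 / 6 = 2.83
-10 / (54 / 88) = -440 / 27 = -16.30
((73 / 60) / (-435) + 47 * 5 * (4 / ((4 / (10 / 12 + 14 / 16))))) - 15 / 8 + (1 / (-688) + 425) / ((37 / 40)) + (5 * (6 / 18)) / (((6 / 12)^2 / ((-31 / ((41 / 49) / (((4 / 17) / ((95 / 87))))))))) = 221566095954763 / 274958449650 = 805.82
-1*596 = -596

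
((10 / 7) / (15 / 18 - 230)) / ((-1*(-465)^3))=-4 / 64516134375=-0.00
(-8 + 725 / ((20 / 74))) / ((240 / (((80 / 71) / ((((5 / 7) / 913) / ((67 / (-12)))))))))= -763475251 / 8520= -89609.77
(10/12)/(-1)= -5/6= -0.83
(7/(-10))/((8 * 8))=-7/640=-0.01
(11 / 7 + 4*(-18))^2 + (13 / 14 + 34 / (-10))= 2429279 / 490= 4957.71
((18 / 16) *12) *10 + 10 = 145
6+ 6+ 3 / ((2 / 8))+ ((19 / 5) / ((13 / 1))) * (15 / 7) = 2241 / 91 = 24.63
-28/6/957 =-14/2871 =-0.00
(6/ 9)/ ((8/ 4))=1/ 3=0.33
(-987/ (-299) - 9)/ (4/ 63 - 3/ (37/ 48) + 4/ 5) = 2482515/ 1319188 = 1.88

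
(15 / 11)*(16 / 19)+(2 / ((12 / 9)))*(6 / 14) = 1.79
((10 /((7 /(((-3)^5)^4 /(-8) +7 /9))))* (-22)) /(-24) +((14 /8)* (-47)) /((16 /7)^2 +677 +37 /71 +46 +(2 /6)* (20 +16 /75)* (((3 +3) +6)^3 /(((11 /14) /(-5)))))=-4038026380013902753675 /7074905545008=-570753397.95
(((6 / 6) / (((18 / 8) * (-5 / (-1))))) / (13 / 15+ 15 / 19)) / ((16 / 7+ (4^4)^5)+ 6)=133 / 2724589813649460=0.00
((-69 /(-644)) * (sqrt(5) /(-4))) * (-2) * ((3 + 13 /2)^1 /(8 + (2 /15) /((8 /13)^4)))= 109440 * sqrt(5) /1920247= 0.13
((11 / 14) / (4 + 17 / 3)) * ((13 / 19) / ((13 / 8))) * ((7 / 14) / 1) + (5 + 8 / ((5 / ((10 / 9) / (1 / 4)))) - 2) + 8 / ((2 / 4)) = 906989 / 34713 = 26.13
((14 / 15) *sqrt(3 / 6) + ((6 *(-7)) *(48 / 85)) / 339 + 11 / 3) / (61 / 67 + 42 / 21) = 469 *sqrt(2) / 2925 + 6943813 / 5618925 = 1.46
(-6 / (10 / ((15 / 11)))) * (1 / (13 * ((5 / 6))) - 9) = 5211 / 715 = 7.29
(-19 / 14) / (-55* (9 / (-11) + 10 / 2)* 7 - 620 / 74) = 703 / 838320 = 0.00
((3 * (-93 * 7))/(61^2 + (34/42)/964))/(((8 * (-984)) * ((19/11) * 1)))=36241821/938887456624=0.00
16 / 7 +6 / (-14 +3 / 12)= 712 / 385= 1.85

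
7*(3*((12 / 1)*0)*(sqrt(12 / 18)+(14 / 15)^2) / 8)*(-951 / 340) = 0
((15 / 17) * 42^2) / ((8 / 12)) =39690 / 17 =2334.71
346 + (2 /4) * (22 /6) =2087 /6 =347.83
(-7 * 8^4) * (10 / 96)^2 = -2800 / 9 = -311.11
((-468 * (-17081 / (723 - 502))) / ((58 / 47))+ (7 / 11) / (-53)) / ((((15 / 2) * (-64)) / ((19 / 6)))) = -5519600377 / 28543680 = -193.37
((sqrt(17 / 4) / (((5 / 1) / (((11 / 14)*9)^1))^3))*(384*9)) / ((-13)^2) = 209584584*sqrt(17) / 7245875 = 119.26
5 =5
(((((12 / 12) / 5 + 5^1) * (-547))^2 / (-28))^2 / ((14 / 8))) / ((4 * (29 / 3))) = 7670858458425123 / 6216875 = 1233876900.92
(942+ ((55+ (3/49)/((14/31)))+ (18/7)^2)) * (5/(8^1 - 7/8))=13771420/19551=704.38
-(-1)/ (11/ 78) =78/ 11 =7.09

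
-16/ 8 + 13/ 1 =11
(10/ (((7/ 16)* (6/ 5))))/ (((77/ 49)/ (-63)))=-8400/ 11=-763.64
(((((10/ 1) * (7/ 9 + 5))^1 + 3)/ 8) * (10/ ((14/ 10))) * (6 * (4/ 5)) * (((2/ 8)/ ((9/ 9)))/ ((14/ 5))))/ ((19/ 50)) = 341875/ 5586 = 61.20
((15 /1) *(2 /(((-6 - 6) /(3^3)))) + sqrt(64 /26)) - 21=-177 /2 + 4 *sqrt(26) /13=-86.93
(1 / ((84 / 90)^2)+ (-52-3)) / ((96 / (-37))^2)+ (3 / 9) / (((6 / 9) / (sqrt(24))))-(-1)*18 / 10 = -55991951 / 9031680+ sqrt(6) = -3.75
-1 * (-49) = 49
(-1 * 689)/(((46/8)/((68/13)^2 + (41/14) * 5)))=-10534386/2093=-5033.15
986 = 986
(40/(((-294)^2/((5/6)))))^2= 625/4202539929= 0.00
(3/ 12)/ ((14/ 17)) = 17/ 56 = 0.30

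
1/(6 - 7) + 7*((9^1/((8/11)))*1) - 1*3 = 661/8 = 82.62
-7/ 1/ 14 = -1/ 2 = -0.50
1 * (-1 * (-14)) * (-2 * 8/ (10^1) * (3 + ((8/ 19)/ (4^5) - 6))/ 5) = 10213/ 760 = 13.44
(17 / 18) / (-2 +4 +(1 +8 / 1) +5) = 17 / 288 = 0.06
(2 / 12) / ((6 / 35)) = 35 / 36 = 0.97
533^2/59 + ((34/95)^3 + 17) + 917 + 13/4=1163936134869/202340500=5752.36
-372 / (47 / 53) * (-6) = 2516.94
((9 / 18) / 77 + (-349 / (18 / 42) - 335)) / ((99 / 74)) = -19646593 / 22869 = -859.09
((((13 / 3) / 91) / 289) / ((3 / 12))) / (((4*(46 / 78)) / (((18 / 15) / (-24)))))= -13 / 930580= -0.00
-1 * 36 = -36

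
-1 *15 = -15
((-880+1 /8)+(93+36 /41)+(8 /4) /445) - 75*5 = -169458459 /145960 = -1160.99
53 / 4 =13.25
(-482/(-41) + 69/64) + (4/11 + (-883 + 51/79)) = -1981899487/2280256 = -869.16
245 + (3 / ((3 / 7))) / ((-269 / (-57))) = 66304 / 269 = 246.48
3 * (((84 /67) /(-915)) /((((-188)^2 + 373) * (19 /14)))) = -1176 /13867661005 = -0.00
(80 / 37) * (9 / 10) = 72 / 37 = 1.95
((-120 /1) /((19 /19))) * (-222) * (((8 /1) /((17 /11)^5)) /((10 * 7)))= 3432318912 /9938999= 345.34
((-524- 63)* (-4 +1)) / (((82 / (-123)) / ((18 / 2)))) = -23773.50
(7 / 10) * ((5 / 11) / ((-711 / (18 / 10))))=-7 / 8690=-0.00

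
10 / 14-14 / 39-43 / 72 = -1585 / 6552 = -0.24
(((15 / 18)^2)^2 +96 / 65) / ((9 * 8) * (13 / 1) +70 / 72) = 165041 / 78930540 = 0.00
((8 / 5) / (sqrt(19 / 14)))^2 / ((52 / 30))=1344 / 1235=1.09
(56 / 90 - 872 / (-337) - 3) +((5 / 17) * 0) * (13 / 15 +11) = 0.21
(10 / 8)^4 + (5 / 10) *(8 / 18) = 6137 / 2304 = 2.66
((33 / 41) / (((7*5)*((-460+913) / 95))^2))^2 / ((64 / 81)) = 141919569 / 134291225367659584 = 0.00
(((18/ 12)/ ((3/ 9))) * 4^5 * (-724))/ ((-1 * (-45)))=-370688/ 5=-74137.60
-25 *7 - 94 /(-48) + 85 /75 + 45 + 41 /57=-287711 /2280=-126.19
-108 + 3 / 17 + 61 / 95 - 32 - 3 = -229623 / 1615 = -142.18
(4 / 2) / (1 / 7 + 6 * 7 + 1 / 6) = 84 / 1777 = 0.05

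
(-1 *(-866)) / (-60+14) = -433 / 23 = -18.83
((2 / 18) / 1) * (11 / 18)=11 / 162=0.07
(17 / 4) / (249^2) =17 / 248004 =0.00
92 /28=23 /7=3.29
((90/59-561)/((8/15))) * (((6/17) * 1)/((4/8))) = -1485405/2006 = -740.48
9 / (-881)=-0.01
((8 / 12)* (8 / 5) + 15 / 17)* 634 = 315098 / 255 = 1235.68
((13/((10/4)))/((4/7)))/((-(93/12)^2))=-728/4805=-0.15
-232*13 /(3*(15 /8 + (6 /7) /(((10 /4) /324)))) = -64960 /7299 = -8.90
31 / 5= 6.20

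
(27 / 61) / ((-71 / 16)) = -432 / 4331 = -0.10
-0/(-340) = 0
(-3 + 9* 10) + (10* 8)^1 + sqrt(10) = sqrt(10) + 167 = 170.16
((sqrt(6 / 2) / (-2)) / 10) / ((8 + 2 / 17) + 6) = -17 * sqrt(3) / 4800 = -0.01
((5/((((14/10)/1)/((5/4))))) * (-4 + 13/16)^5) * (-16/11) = 43128156375/20185088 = 2136.63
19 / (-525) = -19 / 525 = -0.04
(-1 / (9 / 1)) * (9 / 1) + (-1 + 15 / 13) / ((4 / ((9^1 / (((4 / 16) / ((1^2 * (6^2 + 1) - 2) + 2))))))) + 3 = 692 / 13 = 53.23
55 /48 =1.15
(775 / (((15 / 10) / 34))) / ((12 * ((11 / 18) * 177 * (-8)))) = -13175 / 7788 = -1.69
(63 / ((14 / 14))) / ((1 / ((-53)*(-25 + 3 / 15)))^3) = 17882705058624 / 125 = 143061640468.99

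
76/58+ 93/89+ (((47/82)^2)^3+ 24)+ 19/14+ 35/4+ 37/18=1905789152814320603/49432396793556672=38.55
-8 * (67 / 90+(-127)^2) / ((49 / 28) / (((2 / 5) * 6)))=-92907328 / 525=-176966.34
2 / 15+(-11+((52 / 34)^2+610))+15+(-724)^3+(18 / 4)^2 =-6580578331393 / 17340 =-379502787.28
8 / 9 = 0.89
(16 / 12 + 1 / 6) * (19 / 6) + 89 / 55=1401 / 220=6.37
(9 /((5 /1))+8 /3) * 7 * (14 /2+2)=1407 /5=281.40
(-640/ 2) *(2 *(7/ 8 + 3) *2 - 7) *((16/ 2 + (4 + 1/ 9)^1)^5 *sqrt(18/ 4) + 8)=-20925285786640 *sqrt(2)/ 19683 - 21760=-1503492925.78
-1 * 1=-1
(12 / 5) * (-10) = -24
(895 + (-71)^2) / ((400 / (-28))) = -10388 / 25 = -415.52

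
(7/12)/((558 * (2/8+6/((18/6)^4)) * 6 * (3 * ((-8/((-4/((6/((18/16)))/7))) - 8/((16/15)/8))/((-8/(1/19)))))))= 133/285510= 0.00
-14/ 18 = -7/ 9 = -0.78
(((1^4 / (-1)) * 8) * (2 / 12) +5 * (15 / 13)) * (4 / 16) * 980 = 42385 / 39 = 1086.79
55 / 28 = 1.96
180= 180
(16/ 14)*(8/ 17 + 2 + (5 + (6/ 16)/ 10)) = 10211/ 1190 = 8.58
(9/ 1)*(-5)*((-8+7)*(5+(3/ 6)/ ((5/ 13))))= 567/ 2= 283.50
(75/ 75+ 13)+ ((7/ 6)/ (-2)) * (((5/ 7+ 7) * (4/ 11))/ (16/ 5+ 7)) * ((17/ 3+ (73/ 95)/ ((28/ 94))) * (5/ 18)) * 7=730841/ 63954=11.43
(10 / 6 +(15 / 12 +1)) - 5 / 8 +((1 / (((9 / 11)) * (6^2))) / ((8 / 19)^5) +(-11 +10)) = 51567329 / 10616832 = 4.86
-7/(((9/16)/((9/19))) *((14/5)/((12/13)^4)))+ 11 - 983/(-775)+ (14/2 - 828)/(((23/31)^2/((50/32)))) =-8257130459506417/3559625976400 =-2319.66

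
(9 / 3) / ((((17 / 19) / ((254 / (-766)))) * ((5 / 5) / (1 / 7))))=-7239 / 45577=-0.16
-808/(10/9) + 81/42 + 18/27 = -152167/210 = -724.60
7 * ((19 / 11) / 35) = 19 / 55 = 0.35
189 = 189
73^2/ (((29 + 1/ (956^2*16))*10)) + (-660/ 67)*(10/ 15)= 1677569738984/ 142062212175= 11.81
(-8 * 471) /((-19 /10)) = 37680 /19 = 1983.16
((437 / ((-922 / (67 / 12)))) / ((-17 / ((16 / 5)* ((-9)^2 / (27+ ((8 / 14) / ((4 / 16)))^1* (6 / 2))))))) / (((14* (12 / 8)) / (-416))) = -73080384 / 3095615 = -23.61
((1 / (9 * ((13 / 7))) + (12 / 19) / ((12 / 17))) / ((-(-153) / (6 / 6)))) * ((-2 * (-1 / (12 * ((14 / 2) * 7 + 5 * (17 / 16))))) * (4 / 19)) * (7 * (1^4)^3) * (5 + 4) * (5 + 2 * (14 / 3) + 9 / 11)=237664000 / 61772752899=0.00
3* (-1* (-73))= 219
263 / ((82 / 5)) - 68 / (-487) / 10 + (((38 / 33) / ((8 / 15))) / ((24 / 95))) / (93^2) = 14636230803211 / 911827398240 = 16.05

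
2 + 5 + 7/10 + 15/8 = 383/40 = 9.58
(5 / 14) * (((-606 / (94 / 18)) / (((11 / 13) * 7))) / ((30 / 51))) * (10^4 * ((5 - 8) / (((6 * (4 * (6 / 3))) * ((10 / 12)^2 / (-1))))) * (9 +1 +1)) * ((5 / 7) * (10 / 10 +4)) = -6780003750 / 16121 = -420569.68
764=764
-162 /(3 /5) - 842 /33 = -9752 /33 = -295.52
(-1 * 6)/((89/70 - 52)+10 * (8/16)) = 140/1067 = 0.13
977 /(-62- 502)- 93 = -53429 /564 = -94.73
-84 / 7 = -12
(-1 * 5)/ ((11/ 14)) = -70/ 11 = -6.36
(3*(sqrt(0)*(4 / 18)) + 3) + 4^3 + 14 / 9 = 617 / 9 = 68.56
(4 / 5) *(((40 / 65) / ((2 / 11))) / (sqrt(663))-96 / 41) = -384 / 205 +176 *sqrt(663) / 43095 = -1.77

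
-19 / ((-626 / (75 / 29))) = 1425 / 18154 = 0.08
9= 9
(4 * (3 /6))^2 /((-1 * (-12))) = 1 /3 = 0.33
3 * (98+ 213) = 933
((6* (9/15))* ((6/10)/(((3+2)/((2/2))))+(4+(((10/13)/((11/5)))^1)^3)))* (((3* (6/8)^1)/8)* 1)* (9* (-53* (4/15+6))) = -184207835839473/14621035000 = -12598.82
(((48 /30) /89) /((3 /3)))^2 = 64 /198025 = 0.00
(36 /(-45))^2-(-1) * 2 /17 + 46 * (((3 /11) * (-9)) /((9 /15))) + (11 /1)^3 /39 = -27949687 /182325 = -153.30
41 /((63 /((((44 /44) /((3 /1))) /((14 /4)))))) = 82 /1323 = 0.06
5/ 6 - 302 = -1807/ 6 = -301.17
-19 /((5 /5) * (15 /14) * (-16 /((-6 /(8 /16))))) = -133 /10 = -13.30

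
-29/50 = -0.58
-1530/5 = -306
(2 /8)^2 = 0.06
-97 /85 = -1.14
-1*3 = -3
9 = 9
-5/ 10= -1/ 2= -0.50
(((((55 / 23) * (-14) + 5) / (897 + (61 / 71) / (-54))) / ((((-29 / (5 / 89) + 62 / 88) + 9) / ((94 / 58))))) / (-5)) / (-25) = 0.00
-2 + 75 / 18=13 / 6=2.17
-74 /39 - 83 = -3311 /39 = -84.90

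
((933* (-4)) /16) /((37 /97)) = -90501 /148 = -611.49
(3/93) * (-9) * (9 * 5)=-405/31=-13.06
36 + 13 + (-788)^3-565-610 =-489304998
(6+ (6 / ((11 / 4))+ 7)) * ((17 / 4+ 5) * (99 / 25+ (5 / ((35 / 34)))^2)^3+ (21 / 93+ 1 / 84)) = 5523338004053360693 / 1880545734375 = 2937093.15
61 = 61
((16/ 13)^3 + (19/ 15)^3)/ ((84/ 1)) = 0.05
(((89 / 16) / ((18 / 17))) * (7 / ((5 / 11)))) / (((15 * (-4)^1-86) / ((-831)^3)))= 7428313345299 / 23360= 317992865.81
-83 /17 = -4.88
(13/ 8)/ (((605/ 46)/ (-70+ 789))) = 214981/ 2420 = 88.84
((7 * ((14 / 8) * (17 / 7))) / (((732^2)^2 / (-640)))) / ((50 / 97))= -11543 / 89721049680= -0.00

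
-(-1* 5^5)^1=3125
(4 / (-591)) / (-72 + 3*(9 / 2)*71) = -8 / 1047843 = -0.00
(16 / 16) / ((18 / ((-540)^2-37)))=291563 / 18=16197.94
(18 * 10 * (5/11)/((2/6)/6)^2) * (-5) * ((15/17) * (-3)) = 65610000/187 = 350855.61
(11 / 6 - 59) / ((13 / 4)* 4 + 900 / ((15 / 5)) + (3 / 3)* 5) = -343 / 1908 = -0.18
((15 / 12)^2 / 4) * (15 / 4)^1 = 375 / 256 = 1.46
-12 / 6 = -2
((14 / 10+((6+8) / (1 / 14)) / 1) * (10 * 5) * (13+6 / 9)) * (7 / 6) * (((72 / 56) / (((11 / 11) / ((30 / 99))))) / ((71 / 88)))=5395600 / 71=75994.37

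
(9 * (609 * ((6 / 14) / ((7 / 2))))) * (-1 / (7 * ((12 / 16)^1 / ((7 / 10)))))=-89.49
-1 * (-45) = 45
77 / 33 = 7 / 3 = 2.33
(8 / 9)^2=64 / 81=0.79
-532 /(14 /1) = -38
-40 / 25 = -8 / 5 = -1.60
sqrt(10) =3.16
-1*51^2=-2601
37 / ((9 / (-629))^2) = 14638717 / 81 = 180724.90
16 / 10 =8 / 5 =1.60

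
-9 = -9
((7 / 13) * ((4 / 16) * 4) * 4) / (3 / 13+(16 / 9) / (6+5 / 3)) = 1932 / 415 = 4.66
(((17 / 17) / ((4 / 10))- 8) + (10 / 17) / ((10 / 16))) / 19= -155 / 646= -0.24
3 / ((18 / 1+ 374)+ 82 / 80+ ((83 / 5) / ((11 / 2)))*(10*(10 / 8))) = 440 / 63177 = 0.01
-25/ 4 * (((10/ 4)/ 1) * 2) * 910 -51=-56977/ 2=-28488.50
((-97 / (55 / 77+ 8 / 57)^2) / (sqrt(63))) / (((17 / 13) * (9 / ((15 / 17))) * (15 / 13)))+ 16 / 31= 16 / 31 - 41425111 * sqrt(7) / 100815627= -0.57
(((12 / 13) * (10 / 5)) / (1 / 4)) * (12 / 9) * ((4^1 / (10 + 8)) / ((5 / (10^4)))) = 512000 / 117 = 4376.07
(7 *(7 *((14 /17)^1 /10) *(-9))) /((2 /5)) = -3087 /34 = -90.79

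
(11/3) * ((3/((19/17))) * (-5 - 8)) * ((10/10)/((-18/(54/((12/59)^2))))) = 8462311/912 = 9278.85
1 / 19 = 0.05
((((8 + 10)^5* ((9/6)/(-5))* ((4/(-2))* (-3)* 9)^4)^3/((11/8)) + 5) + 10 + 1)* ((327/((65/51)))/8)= -233455656093476591750256771444684623354016906/89375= -2612091256989947879723153000000000000000.00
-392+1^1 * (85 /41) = -15987 /41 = -389.93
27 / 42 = 9 / 14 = 0.64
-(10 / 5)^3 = -8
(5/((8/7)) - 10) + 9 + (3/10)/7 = 957/280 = 3.42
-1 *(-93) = 93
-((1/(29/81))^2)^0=-1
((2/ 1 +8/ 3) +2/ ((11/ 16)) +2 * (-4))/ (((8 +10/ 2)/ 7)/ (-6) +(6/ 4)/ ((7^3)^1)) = 2401/ 1727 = 1.39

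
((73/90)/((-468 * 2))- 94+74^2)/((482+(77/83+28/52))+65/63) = 11.11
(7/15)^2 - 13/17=-2092/3825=-0.55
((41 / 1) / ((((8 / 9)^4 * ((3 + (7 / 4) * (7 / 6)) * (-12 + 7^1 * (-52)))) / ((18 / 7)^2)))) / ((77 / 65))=-4248870795 / 21972020224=-0.19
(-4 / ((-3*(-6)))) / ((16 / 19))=-19 / 72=-0.26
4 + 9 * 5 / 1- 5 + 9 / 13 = 581 / 13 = 44.69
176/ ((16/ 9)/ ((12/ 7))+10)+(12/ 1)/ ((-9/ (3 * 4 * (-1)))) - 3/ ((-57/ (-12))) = 88652/ 2831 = 31.31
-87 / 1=-87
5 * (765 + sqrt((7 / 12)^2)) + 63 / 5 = 230431 / 60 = 3840.52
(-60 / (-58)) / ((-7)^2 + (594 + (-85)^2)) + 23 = 2623993 / 114086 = 23.00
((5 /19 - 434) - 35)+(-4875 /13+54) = -789.74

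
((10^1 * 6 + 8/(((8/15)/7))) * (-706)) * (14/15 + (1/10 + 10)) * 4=-5141092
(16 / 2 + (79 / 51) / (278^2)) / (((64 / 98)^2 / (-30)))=-378541071755 / 672679936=-562.74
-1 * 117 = -117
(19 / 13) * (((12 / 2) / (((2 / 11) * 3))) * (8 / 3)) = 42.87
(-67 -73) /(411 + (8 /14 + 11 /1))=-490 /1479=-0.33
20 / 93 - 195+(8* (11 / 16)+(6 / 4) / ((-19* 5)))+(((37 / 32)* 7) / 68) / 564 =-684187462781 / 3614292480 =-189.30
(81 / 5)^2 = 6561 / 25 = 262.44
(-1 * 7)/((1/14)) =-98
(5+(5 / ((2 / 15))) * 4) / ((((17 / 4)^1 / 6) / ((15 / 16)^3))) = 1569375 / 8704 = 180.31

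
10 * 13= 130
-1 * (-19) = 19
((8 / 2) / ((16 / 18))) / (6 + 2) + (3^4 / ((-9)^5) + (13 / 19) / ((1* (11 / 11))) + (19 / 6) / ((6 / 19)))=2498303 / 221616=11.27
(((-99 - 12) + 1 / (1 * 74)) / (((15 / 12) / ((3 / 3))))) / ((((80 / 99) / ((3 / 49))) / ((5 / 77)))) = -221751 / 507640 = -0.44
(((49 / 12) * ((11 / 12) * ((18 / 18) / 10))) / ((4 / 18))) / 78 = 539 / 24960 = 0.02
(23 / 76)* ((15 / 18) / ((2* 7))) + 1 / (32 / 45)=18185 / 12768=1.42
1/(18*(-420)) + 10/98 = 5393/52920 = 0.10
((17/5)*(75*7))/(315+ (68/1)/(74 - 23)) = 5355/949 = 5.64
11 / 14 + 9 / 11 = 247 / 154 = 1.60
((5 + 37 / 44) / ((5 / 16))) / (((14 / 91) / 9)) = 60138 / 55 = 1093.42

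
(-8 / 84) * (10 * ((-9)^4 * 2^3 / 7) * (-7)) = 349920 / 7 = 49988.57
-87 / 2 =-43.50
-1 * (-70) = 70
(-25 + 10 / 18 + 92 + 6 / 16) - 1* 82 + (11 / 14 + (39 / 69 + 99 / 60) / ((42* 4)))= -3076643 / 231840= -13.27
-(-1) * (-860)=-860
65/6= 10.83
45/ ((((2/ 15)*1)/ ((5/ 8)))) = 3375/ 16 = 210.94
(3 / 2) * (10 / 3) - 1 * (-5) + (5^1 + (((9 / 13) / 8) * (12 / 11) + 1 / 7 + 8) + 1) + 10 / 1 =68543 / 2002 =34.24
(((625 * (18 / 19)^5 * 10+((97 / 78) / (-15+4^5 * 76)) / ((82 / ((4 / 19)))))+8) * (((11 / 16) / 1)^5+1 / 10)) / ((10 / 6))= 1956820853956648200461487 / 2691937482034459443200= 726.92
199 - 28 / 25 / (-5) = 24903 / 125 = 199.22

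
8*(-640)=-5120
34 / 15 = 2.27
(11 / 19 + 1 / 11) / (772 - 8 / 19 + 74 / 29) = 2030 / 2346003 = 0.00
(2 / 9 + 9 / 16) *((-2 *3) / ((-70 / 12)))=113 / 140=0.81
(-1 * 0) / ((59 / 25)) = 0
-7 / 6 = -1.17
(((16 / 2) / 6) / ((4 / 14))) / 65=14 / 195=0.07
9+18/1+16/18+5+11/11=305/9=33.89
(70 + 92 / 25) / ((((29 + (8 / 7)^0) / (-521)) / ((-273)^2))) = -11920689963 / 125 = -95365519.70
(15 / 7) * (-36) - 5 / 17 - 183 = -30992 / 119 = -260.44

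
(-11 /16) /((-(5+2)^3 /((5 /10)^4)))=11 /87808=0.00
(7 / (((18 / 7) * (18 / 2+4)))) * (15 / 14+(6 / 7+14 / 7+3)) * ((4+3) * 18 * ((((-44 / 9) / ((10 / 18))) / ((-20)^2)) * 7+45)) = 106576519 / 13000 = 8198.19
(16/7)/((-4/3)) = -12/7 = -1.71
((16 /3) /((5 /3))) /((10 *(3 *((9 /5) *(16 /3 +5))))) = 8 /1395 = 0.01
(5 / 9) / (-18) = -5 / 162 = -0.03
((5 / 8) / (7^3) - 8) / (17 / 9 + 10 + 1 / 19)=-3752937 / 5603248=-0.67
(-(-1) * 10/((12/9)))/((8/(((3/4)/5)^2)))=27/1280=0.02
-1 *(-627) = 627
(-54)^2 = 2916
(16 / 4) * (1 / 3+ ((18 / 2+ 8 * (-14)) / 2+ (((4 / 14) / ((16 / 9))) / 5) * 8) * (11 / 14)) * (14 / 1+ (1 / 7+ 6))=-5517377 / 1715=-3217.13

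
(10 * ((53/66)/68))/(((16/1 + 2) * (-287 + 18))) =-265/10865448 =-0.00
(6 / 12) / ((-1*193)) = -1 / 386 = -0.00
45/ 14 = 3.21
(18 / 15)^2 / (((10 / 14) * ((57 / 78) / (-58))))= -380016 / 2375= -160.01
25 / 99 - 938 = -92837 / 99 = -937.75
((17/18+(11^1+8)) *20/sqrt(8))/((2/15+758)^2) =44875 *sqrt(2)/258644768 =0.00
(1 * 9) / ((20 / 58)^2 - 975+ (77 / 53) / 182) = -3476694 / 376592833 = -0.01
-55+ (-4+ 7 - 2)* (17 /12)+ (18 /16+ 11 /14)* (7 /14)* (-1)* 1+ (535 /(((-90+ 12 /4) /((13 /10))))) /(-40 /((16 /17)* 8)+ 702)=-5925040811 /108616368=-54.55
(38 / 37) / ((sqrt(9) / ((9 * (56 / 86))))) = 3192 / 1591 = 2.01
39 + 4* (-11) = -5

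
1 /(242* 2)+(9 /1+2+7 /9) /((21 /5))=256709 /91476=2.81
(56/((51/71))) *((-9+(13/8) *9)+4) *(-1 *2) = -76538/51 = -1500.75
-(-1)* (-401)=-401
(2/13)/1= 2/13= 0.15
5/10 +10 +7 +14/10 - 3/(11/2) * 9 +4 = 1979/110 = 17.99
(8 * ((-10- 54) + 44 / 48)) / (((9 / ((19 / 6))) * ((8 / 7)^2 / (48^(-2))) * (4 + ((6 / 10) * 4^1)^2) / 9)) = -17619175 / 323813376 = -0.05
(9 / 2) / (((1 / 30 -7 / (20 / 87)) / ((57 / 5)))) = -3078 / 1825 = -1.69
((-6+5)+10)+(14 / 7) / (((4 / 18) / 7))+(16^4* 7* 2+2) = 917578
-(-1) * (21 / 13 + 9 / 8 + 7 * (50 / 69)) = 56065 / 7176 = 7.81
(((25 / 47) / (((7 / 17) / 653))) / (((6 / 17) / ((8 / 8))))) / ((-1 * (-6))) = 4717925 / 11844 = 398.34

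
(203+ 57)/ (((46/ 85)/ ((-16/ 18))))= -88400/ 207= -427.05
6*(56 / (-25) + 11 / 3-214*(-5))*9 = 1446426 / 25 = 57857.04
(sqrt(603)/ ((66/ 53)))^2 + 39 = 207079/ 484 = 427.85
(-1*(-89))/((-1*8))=-89/8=-11.12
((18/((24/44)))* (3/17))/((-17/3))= -1.03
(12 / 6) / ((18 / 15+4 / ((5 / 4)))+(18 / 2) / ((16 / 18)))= 80 / 581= 0.14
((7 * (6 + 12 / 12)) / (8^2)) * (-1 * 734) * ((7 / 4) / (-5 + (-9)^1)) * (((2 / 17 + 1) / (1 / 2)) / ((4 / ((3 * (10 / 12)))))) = 1708385 / 17408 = 98.14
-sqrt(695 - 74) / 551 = -3*sqrt(69) / 551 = -0.05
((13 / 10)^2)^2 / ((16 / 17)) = 485537 / 160000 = 3.03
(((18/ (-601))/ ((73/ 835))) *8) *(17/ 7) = -2044080/ 307111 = -6.66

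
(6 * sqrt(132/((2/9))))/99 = 2 * sqrt(66)/11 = 1.48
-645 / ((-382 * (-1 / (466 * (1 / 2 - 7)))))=1953705 / 382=5114.41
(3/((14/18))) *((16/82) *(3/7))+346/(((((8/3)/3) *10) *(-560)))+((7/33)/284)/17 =0.25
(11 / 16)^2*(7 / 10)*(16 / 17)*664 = 70301 / 340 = 206.77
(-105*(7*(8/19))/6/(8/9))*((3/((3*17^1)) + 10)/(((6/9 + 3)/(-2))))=59535/187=318.37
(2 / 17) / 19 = 2 / 323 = 0.01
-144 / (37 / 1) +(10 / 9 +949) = 315091 / 333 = 946.22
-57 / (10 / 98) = -2793 / 5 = -558.60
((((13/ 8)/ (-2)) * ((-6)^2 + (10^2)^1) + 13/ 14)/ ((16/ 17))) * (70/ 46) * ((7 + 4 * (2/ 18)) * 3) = -3956.58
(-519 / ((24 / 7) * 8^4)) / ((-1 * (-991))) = -1211 / 32473088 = -0.00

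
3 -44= -41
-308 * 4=-1232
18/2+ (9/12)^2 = 153/16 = 9.56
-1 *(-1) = 1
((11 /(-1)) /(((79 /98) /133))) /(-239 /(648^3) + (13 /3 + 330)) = -39011748830208 /7186737562687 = -5.43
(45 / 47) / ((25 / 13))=117 / 235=0.50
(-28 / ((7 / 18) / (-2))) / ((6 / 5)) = 120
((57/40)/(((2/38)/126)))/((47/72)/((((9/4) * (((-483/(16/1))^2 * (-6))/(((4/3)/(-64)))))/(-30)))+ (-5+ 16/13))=-50282040496779/55555931260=-905.07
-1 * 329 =-329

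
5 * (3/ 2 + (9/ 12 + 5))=145/ 4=36.25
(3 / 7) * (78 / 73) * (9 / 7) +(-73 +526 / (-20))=-3530901 / 35770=-98.71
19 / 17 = 1.12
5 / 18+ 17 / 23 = 421 / 414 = 1.02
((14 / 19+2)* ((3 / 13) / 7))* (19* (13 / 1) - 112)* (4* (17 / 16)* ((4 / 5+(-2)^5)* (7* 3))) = -33917.68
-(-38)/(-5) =-38/5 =-7.60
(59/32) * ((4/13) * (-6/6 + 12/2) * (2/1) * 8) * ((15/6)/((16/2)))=1475/104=14.18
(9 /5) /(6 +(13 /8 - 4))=72 /145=0.50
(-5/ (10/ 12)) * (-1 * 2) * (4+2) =72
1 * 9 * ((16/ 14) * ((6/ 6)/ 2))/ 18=2/ 7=0.29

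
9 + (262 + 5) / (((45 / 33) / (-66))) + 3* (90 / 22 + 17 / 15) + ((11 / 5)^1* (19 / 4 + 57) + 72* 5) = -2728501 / 220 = -12402.28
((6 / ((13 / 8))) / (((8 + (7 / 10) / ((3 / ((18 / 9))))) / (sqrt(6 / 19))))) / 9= 80 * sqrt(114) / 31369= 0.03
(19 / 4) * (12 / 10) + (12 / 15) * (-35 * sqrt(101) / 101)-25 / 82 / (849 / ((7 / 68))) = 134918809 / 23670120-28 * sqrt(101) / 101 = 2.91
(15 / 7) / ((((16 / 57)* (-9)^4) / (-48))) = -95 / 1701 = -0.06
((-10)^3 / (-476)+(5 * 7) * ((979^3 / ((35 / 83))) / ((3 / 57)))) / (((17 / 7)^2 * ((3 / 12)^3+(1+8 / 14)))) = 552208114490121152 / 3493143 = 158083455069.01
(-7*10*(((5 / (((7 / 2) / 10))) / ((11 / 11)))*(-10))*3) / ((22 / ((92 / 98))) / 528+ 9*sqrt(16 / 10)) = -8114400000 / 789780763+ 658160640000*sqrt(10) / 789780763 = 2625.00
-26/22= -13/11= -1.18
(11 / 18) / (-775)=-11 / 13950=-0.00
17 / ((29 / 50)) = 850 / 29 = 29.31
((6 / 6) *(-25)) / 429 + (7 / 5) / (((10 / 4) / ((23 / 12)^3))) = 11999167 / 3088800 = 3.88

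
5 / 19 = 0.26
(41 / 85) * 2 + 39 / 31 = 5857 / 2635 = 2.22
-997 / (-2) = 997 / 2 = 498.50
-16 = -16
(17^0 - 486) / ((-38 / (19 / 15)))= 97 / 6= 16.17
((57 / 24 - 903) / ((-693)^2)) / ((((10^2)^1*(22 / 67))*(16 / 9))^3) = -354599577 / 37612892979200000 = -0.00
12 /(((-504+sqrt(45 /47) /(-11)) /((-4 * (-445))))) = -6802561920 /160509883+78320 * sqrt(235) /160509883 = -42.37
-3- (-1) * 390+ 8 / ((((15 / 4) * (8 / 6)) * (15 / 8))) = 387.85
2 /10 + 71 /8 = 363 /40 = 9.08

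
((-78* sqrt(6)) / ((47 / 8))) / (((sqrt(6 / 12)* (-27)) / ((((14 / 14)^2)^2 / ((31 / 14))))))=5824* sqrt(3) / 13113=0.77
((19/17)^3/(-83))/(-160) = 6859/65244640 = 0.00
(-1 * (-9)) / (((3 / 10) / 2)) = 60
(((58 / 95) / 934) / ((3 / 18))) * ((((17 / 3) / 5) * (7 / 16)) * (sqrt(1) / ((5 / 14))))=24157 / 4436500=0.01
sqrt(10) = 3.16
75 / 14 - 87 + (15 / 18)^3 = -122569 / 1512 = -81.06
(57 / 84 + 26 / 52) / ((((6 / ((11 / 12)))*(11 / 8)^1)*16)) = 11 / 1344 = 0.01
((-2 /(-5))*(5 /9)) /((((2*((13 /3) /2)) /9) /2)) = 12 /13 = 0.92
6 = 6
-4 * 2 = -8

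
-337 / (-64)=337 / 64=5.27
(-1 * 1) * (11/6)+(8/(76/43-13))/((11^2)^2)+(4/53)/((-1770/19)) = -135197706047/73709675270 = -1.83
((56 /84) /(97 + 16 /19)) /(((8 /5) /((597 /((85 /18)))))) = 0.54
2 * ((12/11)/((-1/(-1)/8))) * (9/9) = 17.45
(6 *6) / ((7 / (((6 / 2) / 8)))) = 27 / 14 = 1.93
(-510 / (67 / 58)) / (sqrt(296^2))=-7395 / 4958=-1.49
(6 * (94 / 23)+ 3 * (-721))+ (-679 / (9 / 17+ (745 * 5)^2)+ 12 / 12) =-11596609804197 / 5425369582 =-2137.48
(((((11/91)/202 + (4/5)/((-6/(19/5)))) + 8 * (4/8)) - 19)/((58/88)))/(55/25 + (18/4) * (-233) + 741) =0.08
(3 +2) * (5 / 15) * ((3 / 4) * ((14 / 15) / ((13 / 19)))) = 133 / 78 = 1.71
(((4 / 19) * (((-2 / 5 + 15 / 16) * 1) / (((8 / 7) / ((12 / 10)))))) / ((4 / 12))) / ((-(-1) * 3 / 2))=903 / 3800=0.24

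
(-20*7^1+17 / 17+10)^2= 16641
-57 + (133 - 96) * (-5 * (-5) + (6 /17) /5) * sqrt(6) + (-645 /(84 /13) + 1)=2116.35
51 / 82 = 0.62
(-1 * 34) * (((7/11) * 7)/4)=-833/22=-37.86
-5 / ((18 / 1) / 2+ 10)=-5 / 19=-0.26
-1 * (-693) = 693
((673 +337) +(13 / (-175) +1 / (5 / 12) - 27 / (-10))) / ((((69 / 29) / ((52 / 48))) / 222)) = 4955507791 / 48300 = 102598.50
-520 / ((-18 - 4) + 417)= -104 / 79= -1.32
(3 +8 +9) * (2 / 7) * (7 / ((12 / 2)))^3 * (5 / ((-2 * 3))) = -1225 / 162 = -7.56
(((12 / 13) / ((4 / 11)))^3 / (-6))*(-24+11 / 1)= 35.44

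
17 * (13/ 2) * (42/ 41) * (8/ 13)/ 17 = 168/ 41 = 4.10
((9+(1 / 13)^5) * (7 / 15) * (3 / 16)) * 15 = 35087199 / 2970344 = 11.81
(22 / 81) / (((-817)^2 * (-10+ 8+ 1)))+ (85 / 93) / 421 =1531600133 / 705623314059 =0.00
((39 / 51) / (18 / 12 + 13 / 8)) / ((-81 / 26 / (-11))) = 29744 / 34425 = 0.86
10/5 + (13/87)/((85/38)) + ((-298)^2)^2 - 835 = 58318076166779/7395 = 7886149583.07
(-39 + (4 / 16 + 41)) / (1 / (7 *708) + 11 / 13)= 144963 / 54529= 2.66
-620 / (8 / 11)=-1705 / 2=-852.50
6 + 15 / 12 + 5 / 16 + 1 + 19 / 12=487 / 48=10.15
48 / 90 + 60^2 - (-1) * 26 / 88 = 2376547 / 660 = 3600.83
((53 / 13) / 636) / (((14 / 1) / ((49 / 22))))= 7 / 6864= 0.00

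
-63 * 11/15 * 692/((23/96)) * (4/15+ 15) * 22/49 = -3681528576/4025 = -914665.48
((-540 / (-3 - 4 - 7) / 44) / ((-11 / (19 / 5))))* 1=-513 / 1694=-0.30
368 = 368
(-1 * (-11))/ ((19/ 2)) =22/ 19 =1.16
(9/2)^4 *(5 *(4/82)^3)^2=656100/4750104241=0.00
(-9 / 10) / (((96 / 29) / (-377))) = 32799 / 320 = 102.50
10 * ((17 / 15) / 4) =17 / 6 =2.83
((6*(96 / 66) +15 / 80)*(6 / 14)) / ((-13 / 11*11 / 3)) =-14121 / 16016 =-0.88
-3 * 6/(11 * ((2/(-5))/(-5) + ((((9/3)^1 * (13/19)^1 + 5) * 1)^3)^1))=-1543275/330914749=-0.00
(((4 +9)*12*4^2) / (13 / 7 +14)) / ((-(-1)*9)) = 5824 / 333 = 17.49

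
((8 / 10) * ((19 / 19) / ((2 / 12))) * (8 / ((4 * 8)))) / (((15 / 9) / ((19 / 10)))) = 1.37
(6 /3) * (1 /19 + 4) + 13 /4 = 863 /76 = 11.36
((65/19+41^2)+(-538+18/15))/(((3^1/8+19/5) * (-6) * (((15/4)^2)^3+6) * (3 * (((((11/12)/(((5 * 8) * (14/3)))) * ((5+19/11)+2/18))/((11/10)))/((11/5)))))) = -6916356964352/17515166419515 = -0.39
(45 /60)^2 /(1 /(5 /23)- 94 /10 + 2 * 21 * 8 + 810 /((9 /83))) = 5 /69344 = 0.00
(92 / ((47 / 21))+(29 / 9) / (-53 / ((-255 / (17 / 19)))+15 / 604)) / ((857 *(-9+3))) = -144264196 / 13154436657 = -0.01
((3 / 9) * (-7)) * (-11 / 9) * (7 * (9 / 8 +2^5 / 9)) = 181643 / 1944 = 93.44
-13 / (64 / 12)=-39 / 16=-2.44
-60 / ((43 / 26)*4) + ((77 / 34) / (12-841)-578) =-711530695 / 1211998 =-587.07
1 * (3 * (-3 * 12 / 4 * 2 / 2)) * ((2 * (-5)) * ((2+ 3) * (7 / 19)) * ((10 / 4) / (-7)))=-3375 / 19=-177.63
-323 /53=-6.09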